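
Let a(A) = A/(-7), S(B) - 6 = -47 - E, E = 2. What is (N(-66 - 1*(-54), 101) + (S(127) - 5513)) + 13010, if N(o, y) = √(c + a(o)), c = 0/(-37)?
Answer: 7454 + 2*√21/7 ≈ 7455.3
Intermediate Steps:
S(B) = -43 (S(B) = 6 + (-47 - 1*2) = 6 + (-47 - 2) = 6 - 49 = -43)
a(A) = -A/7 (a(A) = A*(-⅐) = -A/7)
c = 0 (c = 0*(-1/37) = 0)
N(o, y) = √7*√(-o)/7 (N(o, y) = √(0 - o/7) = √(-o/7) = √7*√(-o)/7)
(N(-66 - 1*(-54), 101) + (S(127) - 5513)) + 13010 = (√7*√(-(-66 - 1*(-54)))/7 + (-43 - 5513)) + 13010 = (√7*√(-(-66 + 54))/7 - 5556) + 13010 = (√7*√(-1*(-12))/7 - 5556) + 13010 = (√7*√12/7 - 5556) + 13010 = (√7*(2*√3)/7 - 5556) + 13010 = (2*√21/7 - 5556) + 13010 = (-5556 + 2*√21/7) + 13010 = 7454 + 2*√21/7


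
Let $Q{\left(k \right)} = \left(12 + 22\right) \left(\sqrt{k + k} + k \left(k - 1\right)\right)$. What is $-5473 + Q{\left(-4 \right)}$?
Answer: $-4793 + 68 i \sqrt{2} \approx -4793.0 + 96.167 i$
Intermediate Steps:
$Q{\left(k \right)} = 34 k \left(-1 + k\right) + 34 \sqrt{2} \sqrt{k}$ ($Q{\left(k \right)} = 34 \left(\sqrt{2 k} + k \left(k - 1\right)\right) = 34 \left(\sqrt{2} \sqrt{k} + k \left(-1 + k\right)\right) = 34 \left(k \left(-1 + k\right) + \sqrt{2} \sqrt{k}\right) = 34 k \left(-1 + k\right) + 34 \sqrt{2} \sqrt{k}$)
$-5473 + Q{\left(-4 \right)} = -5473 + \left(\left(-34\right) \left(-4\right) + 34 \left(-4\right)^{2} + 34 \sqrt{2} \sqrt{-4}\right) = -5473 + \left(136 + 34 \cdot 16 + 34 \sqrt{2} \cdot 2 i\right) = -5473 + \left(136 + 544 + 68 i \sqrt{2}\right) = -5473 + \left(680 + 68 i \sqrt{2}\right) = -4793 + 68 i \sqrt{2}$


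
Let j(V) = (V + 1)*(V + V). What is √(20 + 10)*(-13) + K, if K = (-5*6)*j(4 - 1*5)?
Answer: -13*√30 ≈ -71.204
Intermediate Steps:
j(V) = 2*V*(1 + V) (j(V) = (1 + V)*(2*V) = 2*V*(1 + V))
K = 0 (K = (-5*6)*(2*(4 - 1*5)*(1 + (4 - 1*5))) = -60*(4 - 5)*(1 + (4 - 5)) = -60*(-1)*(1 - 1) = -60*(-1)*0 = -30*0 = 0)
√(20 + 10)*(-13) + K = √(20 + 10)*(-13) + 0 = √30*(-13) + 0 = -13*√30 + 0 = -13*√30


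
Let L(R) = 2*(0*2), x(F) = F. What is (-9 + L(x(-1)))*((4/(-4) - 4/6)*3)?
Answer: 45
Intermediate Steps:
L(R) = 0 (L(R) = 2*0 = 0)
(-9 + L(x(-1)))*((4/(-4) - 4/6)*3) = (-9 + 0)*((4/(-4) - 4/6)*3) = -9*(4*(-¼) - 4*⅙)*3 = -9*(-1 - ⅔)*3 = -(-15)*3 = -9*(-5) = 45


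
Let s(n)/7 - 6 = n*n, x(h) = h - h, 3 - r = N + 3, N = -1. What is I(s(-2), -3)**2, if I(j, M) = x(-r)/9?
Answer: 0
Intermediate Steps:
r = 1 (r = 3 - (-1 + 3) = 3 - 1*2 = 3 - 2 = 1)
x(h) = 0
s(n) = 42 + 7*n**2 (s(n) = 42 + 7*(n*n) = 42 + 7*n**2)
I(j, M) = 0 (I(j, M) = 0/9 = 0*(1/9) = 0)
I(s(-2), -3)**2 = 0**2 = 0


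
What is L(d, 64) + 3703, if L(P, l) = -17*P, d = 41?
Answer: 3006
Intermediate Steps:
L(d, 64) + 3703 = -17*41 + 3703 = -697 + 3703 = 3006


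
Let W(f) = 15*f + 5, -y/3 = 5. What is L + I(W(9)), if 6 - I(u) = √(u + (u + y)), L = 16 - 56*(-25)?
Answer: 1422 - √265 ≈ 1405.7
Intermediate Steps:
y = -15 (y = -3*5 = -15)
W(f) = 5 + 15*f
L = 1416 (L = 16 + 1400 = 1416)
I(u) = 6 - √(-15 + 2*u) (I(u) = 6 - √(u + (u - 15)) = 6 - √(u + (-15 + u)) = 6 - √(-15 + 2*u))
L + I(W(9)) = 1416 + (6 - √(-15 + 2*(5 + 15*9))) = 1416 + (6 - √(-15 + 2*(5 + 135))) = 1416 + (6 - √(-15 + 2*140)) = 1416 + (6 - √(-15 + 280)) = 1416 + (6 - √265) = 1422 - √265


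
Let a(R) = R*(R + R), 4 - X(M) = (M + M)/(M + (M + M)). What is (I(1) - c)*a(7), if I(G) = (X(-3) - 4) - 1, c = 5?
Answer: -1960/3 ≈ -653.33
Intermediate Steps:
X(M) = 10/3 (X(M) = 4 - (M + M)/(M + (M + M)) = 4 - 2*M/(M + 2*M) = 4 - 2*M/(3*M) = 4 - 2*M*1/(3*M) = 4 - 1*⅔ = 4 - ⅔ = 10/3)
a(R) = 2*R² (a(R) = R*(2*R) = 2*R²)
I(G) = -5/3 (I(G) = (10/3 - 4) - 1 = -⅔ - 1 = -5/3)
(I(1) - c)*a(7) = (-5/3 - 1*5)*(2*7²) = (-5/3 - 5)*(2*49) = -20/3*98 = -1960/3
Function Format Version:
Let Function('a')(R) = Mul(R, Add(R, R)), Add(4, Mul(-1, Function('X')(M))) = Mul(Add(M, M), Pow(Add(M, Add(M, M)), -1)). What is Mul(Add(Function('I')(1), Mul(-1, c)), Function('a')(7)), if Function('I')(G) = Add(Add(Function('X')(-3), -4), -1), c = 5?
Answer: Rational(-1960, 3) ≈ -653.33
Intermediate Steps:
Function('X')(M) = Rational(10, 3) (Function('X')(M) = Add(4, Mul(-1, Mul(Add(M, M), Pow(Add(M, Add(M, M)), -1)))) = Add(4, Mul(-1, Mul(Mul(2, M), Pow(Add(M, Mul(2, M)), -1)))) = Add(4, Mul(-1, Mul(Mul(2, M), Pow(Mul(3, M), -1)))) = Add(4, Mul(-1, Mul(Mul(2, M), Mul(Rational(1, 3), Pow(M, -1))))) = Add(4, Mul(-1, Rational(2, 3))) = Add(4, Rational(-2, 3)) = Rational(10, 3))
Function('a')(R) = Mul(2, Pow(R, 2)) (Function('a')(R) = Mul(R, Mul(2, R)) = Mul(2, Pow(R, 2)))
Function('I')(G) = Rational(-5, 3) (Function('I')(G) = Add(Add(Rational(10, 3), -4), -1) = Add(Rational(-2, 3), -1) = Rational(-5, 3))
Mul(Add(Function('I')(1), Mul(-1, c)), Function('a')(7)) = Mul(Add(Rational(-5, 3), Mul(-1, 5)), Mul(2, Pow(7, 2))) = Mul(Add(Rational(-5, 3), -5), Mul(2, 49)) = Mul(Rational(-20, 3), 98) = Rational(-1960, 3)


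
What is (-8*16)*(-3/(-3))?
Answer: -128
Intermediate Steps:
(-8*16)*(-3/(-3)) = -(-128)*3*(-⅓) = -(-128)*(-1) = -128*1 = -128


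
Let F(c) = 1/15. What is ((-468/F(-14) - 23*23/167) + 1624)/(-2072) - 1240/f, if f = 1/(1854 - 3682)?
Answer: 784340422941/346024 ≈ 2.2667e+6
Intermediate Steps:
F(c) = 1/15
f = -1/1828 (f = 1/(-1828) = -1/1828 ≈ -0.00054705)
((-468/F(-14) - 23*23/167) + 1624)/(-2072) - 1240/f = ((-468/1/15 - 23*23/167) + 1624)/(-2072) - 1240/(-1/1828) = ((-468*15 - 529*1/167) + 1624)*(-1/2072) - 1240*(-1828) = ((-7020 - 529/167) + 1624)*(-1/2072) + 2266720 = (-1172869/167 + 1624)*(-1/2072) + 2266720 = -901661/167*(-1/2072) + 2266720 = 901661/346024 + 2266720 = 784340422941/346024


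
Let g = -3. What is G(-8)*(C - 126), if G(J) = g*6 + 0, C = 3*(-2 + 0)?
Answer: 2376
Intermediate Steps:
C = -6 (C = 3*(-2) = -6)
G(J) = -18 (G(J) = -3*6 + 0 = -18 + 0 = -18)
G(-8)*(C - 126) = -18*(-6 - 126) = -18*(-132) = 2376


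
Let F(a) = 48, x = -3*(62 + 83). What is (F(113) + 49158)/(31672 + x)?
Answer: 49206/31237 ≈ 1.5752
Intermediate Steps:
x = -435 (x = -3*145 = -435)
(F(113) + 49158)/(31672 + x) = (48 + 49158)/(31672 - 435) = 49206/31237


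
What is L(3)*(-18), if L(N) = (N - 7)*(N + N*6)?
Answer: 1512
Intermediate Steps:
L(N) = 7*N*(-7 + N) (L(N) = (-7 + N)*(N + 6*N) = (-7 + N)*(7*N) = 7*N*(-7 + N))
L(3)*(-18) = (7*3*(-7 + 3))*(-18) = (7*3*(-4))*(-18) = -84*(-18) = 1512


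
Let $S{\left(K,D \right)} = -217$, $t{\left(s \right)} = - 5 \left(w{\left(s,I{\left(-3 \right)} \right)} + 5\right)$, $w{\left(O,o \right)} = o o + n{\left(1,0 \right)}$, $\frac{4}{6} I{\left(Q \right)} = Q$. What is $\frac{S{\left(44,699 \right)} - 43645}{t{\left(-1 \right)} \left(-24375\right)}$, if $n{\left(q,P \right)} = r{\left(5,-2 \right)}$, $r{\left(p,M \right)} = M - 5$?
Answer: $- \frac{13496}{684375} \approx -0.01972$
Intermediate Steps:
$I{\left(Q \right)} = \frac{3 Q}{2}$
$r{\left(p,M \right)} = -5 + M$
$n{\left(q,P \right)} = -7$ ($n{\left(q,P \right)} = -5 - 2 = -7$)
$w{\left(O,o \right)} = -7 + o^{2}$ ($w{\left(O,o \right)} = o o - 7 = o^{2} - 7 = -7 + o^{2}$)
$t{\left(s \right)} = - \frac{365}{4}$ ($t{\left(s \right)} = - 5 \left(\left(-7 + \left(\frac{3}{2} \left(-3\right)\right)^{2}\right) + 5\right) = - 5 \left(\left(-7 + \left(- \frac{9}{2}\right)^{2}\right) + 5\right) = - 5 \left(\left(-7 + \frac{81}{4}\right) + 5\right) = - 5 \left(\frac{53}{4} + 5\right) = \left(-5\right) \frac{73}{4} = - \frac{365}{4}$)
$\frac{S{\left(44,699 \right)} - 43645}{t{\left(-1 \right)} \left(-24375\right)} = \frac{-217 - 43645}{\left(- \frac{365}{4}\right) \left(-24375\right)} = - \frac{43862}{\frac{8896875}{4}} = \left(-43862\right) \frac{4}{8896875} = - \frac{13496}{684375}$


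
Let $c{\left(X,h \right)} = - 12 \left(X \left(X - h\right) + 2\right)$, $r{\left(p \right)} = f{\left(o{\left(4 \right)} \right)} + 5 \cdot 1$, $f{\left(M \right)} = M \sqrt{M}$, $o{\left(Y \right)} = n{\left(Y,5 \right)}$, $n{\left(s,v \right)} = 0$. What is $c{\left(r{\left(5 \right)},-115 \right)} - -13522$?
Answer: $6298$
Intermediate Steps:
$o{\left(Y \right)} = 0$
$f{\left(M \right)} = M^{\frac{3}{2}}$
$r{\left(p \right)} = 5$ ($r{\left(p \right)} = 0^{\frac{3}{2}} + 5 \cdot 1 = 0 + 5 = 5$)
$c{\left(X,h \right)} = -24 - 12 X \left(X - h\right)$ ($c{\left(X,h \right)} = - 12 \left(2 + X \left(X - h\right)\right) = -24 - 12 X \left(X - h\right)$)
$c{\left(r{\left(5 \right)},-115 \right)} - -13522 = \left(-24 - 12 \cdot 5^{2} + 12 \cdot 5 \left(-115\right)\right) - -13522 = \left(-24 - 300 - 6900\right) + 13522 = -7224 + 13522 = 6298$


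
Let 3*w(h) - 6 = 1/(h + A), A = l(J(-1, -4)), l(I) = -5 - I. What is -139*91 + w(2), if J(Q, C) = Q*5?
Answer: -75881/6 ≈ -12647.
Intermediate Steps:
J(Q, C) = 5*Q
A = 0 (A = -5 - 5*(-1) = -5 - 1*(-5) = -5 + 5 = 0)
w(h) = 2 + 1/(3*h) (w(h) = 2 + 1/(3*(h + 0)) = 2 + 1/(3*h))
-139*91 + w(2) = -139*91 + (2 + (⅓)/2) = -12649 + (2 + (⅓)*(½)) = -12649 + (2 + ⅙) = -12649 + 13/6 = -75881/6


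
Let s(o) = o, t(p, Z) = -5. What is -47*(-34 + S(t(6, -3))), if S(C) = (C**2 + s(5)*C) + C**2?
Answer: 423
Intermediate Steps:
S(C) = 2*C**2 + 5*C (S(C) = (C**2 + 5*C) + C**2 = 2*C**2 + 5*C)
-47*(-34 + S(t(6, -3))) = -47*(-34 - 5*(5 + 2*(-5))) = -47*(-34 - 5*(5 - 10)) = -47*(-34 - 5*(-5)) = -47*(-34 + 25) = -47*(-9) = 423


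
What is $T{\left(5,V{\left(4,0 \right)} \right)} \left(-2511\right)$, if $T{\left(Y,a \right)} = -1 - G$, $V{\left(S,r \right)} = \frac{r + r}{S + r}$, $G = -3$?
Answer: $-5022$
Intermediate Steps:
$V{\left(S,r \right)} = \frac{2 r}{S + r}$
$T{\left(Y,a \right)} = 2$ ($T{\left(Y,a \right)} = -1 - -3 = -1 + 3 = 2$)
$T{\left(5,V{\left(4,0 \right)} \right)} \left(-2511\right) = 2 \left(-2511\right) = -5022$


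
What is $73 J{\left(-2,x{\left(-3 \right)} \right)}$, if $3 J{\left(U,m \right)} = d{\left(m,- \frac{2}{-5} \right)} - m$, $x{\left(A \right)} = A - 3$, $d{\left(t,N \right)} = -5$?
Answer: $\frac{73}{3} \approx 24.333$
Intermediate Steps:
$x{\left(A \right)} = -3 + A$ ($x{\left(A \right)} = A - 3 = -3 + A$)
$J{\left(U,m \right)} = - \frac{5}{3} - \frac{m}{3}$ ($J{\left(U,m \right)} = \frac{-5 - m}{3} = - \frac{5}{3} - \frac{m}{3}$)
$73 J{\left(-2,x{\left(-3 \right)} \right)} = 73 \left(- \frac{5}{3} - \frac{-3 - 3}{3}\right) = 73 \left(- \frac{5}{3} - -2\right) = 73 \left(- \frac{5}{3} + 2\right) = 73 \cdot \frac{1}{3} = \frac{73}{3}$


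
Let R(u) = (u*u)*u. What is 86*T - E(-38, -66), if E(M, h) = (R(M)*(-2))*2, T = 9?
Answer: -218714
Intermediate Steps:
R(u) = u³ (R(u) = u²*u = u³)
E(M, h) = -4*M³ (E(M, h) = (M³*(-2))*2 = -2*M³*2 = -4*M³)
86*T - E(-38, -66) = 86*9 - (-4)*(-38)³ = 774 - (-4)*(-54872) = 774 - 1*219488 = 774 - 219488 = -218714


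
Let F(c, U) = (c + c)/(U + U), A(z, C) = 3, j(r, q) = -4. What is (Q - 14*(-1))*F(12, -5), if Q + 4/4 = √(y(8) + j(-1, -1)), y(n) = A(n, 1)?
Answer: -156/5 - 12*I/5 ≈ -31.2 - 2.4*I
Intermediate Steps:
y(n) = 3
F(c, U) = c/U (F(c, U) = (2*c)/((2*U)) = (2*c)*(1/(2*U)) = c/U)
Q = -1 + I (Q = -1 + √(3 - 4) = -1 + √(-1) = -1 + I ≈ -1.0 + 1.0*I)
(Q - 14*(-1))*F(12, -5) = ((-1 + I) - 14*(-1))*(12/(-5)) = ((-1 + I) + 14)*(12*(-⅕)) = (13 + I)*(-12/5) = -156/5 - 12*I/5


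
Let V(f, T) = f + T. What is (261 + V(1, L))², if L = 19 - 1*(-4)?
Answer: 81225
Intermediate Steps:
L = 23 (L = 19 + 4 = 23)
V(f, T) = T + f
(261 + V(1, L))² = (261 + (23 + 1))² = (261 + 24)² = 285² = 81225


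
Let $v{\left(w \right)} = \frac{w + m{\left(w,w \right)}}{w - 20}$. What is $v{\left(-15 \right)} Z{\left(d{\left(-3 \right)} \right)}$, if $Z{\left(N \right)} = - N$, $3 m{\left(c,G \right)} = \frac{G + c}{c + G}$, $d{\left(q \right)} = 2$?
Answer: $- \frac{88}{105} \approx -0.83809$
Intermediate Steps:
$m{\left(c,G \right)} = \frac{1}{3}$ ($m{\left(c,G \right)} = \frac{\left(G + c\right) \frac{1}{c + G}}{3} = \frac{\left(G + c\right) \frac{1}{G + c}}{3} = \frac{1}{3} \cdot 1 = \frac{1}{3}$)
$v{\left(w \right)} = \frac{\frac{1}{3} + w}{-20 + w}$ ($v{\left(w \right)} = \frac{w + \frac{1}{3}}{w - 20} = \frac{\frac{1}{3} + w}{-20 + w}$)
$v{\left(-15 \right)} Z{\left(d{\left(-3 \right)} \right)} = \frac{\frac{1}{3} - 15}{-20 - 15} \left(\left(-1\right) 2\right) = \frac{1}{-35} \left(- \frac{44}{3}\right) \left(-2\right) = \left(- \frac{1}{35}\right) \left(- \frac{44}{3}\right) \left(-2\right) = \frac{44}{105} \left(-2\right) = - \frac{88}{105}$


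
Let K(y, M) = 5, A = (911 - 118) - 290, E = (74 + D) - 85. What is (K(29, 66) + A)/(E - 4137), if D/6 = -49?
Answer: -254/2221 ≈ -0.11436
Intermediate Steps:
D = -294 (D = 6*(-49) = -294)
E = -305 (E = (74 - 294) - 85 = -220 - 85 = -305)
A = 503 (A = 793 - 290 = 503)
(K(29, 66) + A)/(E - 4137) = (5 + 503)/(-305 - 4137) = 508/(-4442) = 508*(-1/4442) = -254/2221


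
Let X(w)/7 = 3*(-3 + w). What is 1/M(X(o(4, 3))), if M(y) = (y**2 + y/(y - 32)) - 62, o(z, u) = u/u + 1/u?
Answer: 67/77956 ≈ 0.00085946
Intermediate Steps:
o(z, u) = 1 + 1/u
X(w) = -63 + 21*w (X(w) = 7*(3*(-3 + w)) = 7*(-9 + 3*w) = -63 + 21*w)
M(y) = -62 + y**2 + y/(-32 + y) (M(y) = (y**2 + y/(-32 + y)) - 62 = -62 + y**2 + y/(-32 + y))
1/M(X(o(4, 3))) = 1/((1984 + (-63 + 21*((1 + 3)/3))**3 - 61*(-63 + 21*((1 + 3)/3)) - 32*(-63 + 21*((1 + 3)/3))**2)/(-32 + (-63 + 21*((1 + 3)/3)))) = 1/((1984 + (-63 + 21*((1/3)*4))**3 - 61*(-63 + 21*((1/3)*4)) - 32*(-63 + 21*((1/3)*4))**2)/(-32 + (-63 + 21*((1/3)*4)))) = 1/((1984 + (-63 + 21*(4/3))**3 - 61*(-63 + 21*(4/3)) - 32*(-63 + 21*(4/3))**2)/(-32 + (-63 + 21*(4/3)))) = 1/((1984 + (-63 + 28)**3 - 61*(-63 + 28) - 32*(-63 + 28)**2)/(-32 + (-63 + 28))) = 1/((1984 + (-35)**3 - 61*(-35) - 32*(-35)**2)/(-32 - 35)) = 1/((1984 - 42875 + 2135 - 32*1225)/(-67)) = 1/(-(1984 - 42875 + 2135 - 39200)/67) = 1/(-1/67*(-77956)) = 1/(77956/67) = 67/77956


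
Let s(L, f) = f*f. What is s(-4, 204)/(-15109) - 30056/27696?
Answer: -200839105/52307358 ≈ -3.8396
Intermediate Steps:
s(L, f) = f**2
s(-4, 204)/(-15109) - 30056/27696 = 204**2/(-15109) - 30056/27696 = 41616*(-1/15109) - 30056*1/27696 = -41616/15109 - 3757/3462 = -200839105/52307358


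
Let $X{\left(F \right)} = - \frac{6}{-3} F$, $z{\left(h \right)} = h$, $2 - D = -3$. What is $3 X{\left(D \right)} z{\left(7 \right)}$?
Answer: $210$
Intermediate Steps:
$D = 5$ ($D = 2 - -3 = 2 + 3 = 5$)
$X{\left(F \right)} = 2 F$ ($X{\left(F \right)} = \left(-6\right) \left(- \frac{1}{3}\right) F = 2 F$)
$3 X{\left(D \right)} z{\left(7 \right)} = 3 \cdot 2 \cdot 5 \cdot 7 = 3 \cdot 10 \cdot 7 = 30 \cdot 7 = 210$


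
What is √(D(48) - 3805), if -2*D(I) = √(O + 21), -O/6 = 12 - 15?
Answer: √(-15220 - 2*√39)/2 ≈ 61.71*I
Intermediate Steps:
O = 18 (O = -6*(12 - 15) = -6*(-3) = 18)
D(I) = -√39/2 (D(I) = -√(18 + 21)/2 = -√39/2)
√(D(48) - 3805) = √(-√39/2 - 3805) = √(-3805 - √39/2)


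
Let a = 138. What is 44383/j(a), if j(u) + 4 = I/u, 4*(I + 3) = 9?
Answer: -8166472/737 ≈ -11081.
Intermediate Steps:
I = -3/4 (I = -3 + (1/4)*9 = -3 + 9/4 = -3/4 ≈ -0.75000)
j(u) = -4 - 3/(4*u)
44383/j(a) = 44383/(-4 - 3/4/138) = 44383/(-4 - 3/4*1/138) = 44383/(-4 - 1/184) = 44383/(-737/184) = 44383*(-184/737) = -8166472/737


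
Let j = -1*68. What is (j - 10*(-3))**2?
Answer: 1444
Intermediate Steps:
j = -68
(j - 10*(-3))**2 = (-68 - 10*(-3))**2 = (-68 + 30)**2 = (-38)**2 = 1444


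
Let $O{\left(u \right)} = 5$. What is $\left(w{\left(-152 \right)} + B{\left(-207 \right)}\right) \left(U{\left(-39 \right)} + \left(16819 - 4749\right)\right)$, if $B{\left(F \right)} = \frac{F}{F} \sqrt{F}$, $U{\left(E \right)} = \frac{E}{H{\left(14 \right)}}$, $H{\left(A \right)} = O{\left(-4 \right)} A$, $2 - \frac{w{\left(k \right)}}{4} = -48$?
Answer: $\frac{16897220}{7} + \frac{2534583 i \sqrt{23}}{70} \approx 2.4139 \cdot 10^{6} + 1.7365 \cdot 10^{5} i$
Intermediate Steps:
$w{\left(k \right)} = 200$ ($w{\left(k \right)} = 8 - -192 = 8 + 192 = 200$)
$H{\left(A \right)} = 5 A$
$U{\left(E \right)} = \frac{E}{70}$ ($U{\left(E \right)} = \frac{E}{5 \cdot 14} = \frac{E}{70}$)
$B{\left(F \right)} = \sqrt{F}$ ($B{\left(F \right)} = 1 \sqrt{F} = \sqrt{F}$)
$\left(w{\left(-152 \right)} + B{\left(-207 \right)}\right) \left(U{\left(-39 \right)} + \left(16819 - 4749\right)\right) = \left(200 + \sqrt{-207}\right) \left(\frac{1}{70} \left(-39\right) + \left(16819 - 4749\right)\right) = \left(200 + 3 i \sqrt{23}\right) \left(- \frac{39}{70} + 12070\right) = \left(200 + 3 i \sqrt{23}\right) \frac{844861}{70} = \frac{16897220}{7} + \frac{2534583 i \sqrt{23}}{70}$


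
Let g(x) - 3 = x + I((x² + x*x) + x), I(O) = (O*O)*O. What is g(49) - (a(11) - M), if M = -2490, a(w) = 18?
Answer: 114154704595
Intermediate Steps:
I(O) = O³ (I(O) = O²*O = O³)
g(x) = 3 + x + (x + 2*x²)³ (g(x) = 3 + (x + ((x² + x*x) + x)³) = 3 + (x + ((x² + x²) + x)³) = 3 + (x + (2*x² + x)³) = 3 + (x + (x + 2*x²)³) = 3 + x + (x + 2*x²)³)
g(49) - (a(11) - M) = (3 + 49 + 49³*(1 + 2*49)³) - (18 - 1*(-2490)) = (3 + 49 + 117649*(1 + 98)³) - (18 + 2490) = (3 + 49 + 117649*99³) - 1*2508 = (3 + 49 + 117649*970299) - 2508 = (3 + 49 + 114154707051) - 2508 = 114154707103 - 2508 = 114154704595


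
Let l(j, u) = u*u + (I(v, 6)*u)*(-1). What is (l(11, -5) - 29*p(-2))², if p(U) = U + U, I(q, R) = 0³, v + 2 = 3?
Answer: 19881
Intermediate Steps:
v = 1 (v = -2 + 3 = 1)
I(q, R) = 0
p(U) = 2*U
l(j, u) = u² (l(j, u) = u*u + (0*u)*(-1) = u² + 0*(-1) = u² + 0 = u²)
(l(11, -5) - 29*p(-2))² = ((-5)² - 58*(-2))² = (25 - 29*(-4))² = (25 + 116)² = 141² = 19881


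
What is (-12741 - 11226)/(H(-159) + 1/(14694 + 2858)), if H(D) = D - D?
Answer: -420668784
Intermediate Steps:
H(D) = 0
(-12741 - 11226)/(H(-159) + 1/(14694 + 2858)) = (-12741 - 11226)/(0 + 1/(14694 + 2858)) = -23967/(0 + 1/17552) = -23967/1/17552 = -23967*17552 = -420668784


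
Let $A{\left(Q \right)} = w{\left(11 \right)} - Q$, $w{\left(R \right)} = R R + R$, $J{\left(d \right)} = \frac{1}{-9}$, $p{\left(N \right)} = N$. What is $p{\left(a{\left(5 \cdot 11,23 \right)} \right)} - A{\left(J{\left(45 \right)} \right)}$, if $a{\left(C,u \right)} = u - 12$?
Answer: $- \frac{1090}{9} \approx -121.11$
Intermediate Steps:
$a{\left(C,u \right)} = -12 + u$ ($a{\left(C,u \right)} = u - 12 = -12 + u$)
$J{\left(d \right)} = - \frac{1}{9}$
$w{\left(R \right)} = R + R^{2}$ ($w{\left(R \right)} = R^{2} + R = R + R^{2}$)
$A{\left(Q \right)} = 132 - Q$ ($A{\left(Q \right)} = 11 \left(1 + 11\right) - Q = 11 \cdot 12 - Q = 132 - Q$)
$p{\left(a{\left(5 \cdot 11,23 \right)} \right)} - A{\left(J{\left(45 \right)} \right)} = \left(-12 + 23\right) - \left(132 - - \frac{1}{9}\right) = 11 - \left(132 + \frac{1}{9}\right) = 11 - \frac{1189}{9} = - \frac{1090}{9}$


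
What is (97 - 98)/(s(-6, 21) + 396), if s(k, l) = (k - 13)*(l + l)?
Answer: 1/402 ≈ 0.0024876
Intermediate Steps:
s(k, l) = 2*l*(-13 + k) (s(k, l) = (-13 + k)*(2*l) = 2*l*(-13 + k))
(97 - 98)/(s(-6, 21) + 396) = (97 - 98)/(2*21*(-13 - 6) + 396) = -1/(2*21*(-19) + 396) = -1/(-798 + 396) = -1/(-402) = -1*(-1/402) = 1/402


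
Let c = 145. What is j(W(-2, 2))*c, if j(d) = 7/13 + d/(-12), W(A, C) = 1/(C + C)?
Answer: 46835/624 ≈ 75.056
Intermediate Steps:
W(A, C) = 1/(2*C)
j(d) = 7/13 - d/12 (j(d) = 7*(1/13) + d*(-1/12) = 7/13 - d/12)
j(W(-2, 2))*c = (7/13 - 1/(24*2))*145 = (7/13 - 1/12*¼)*145 = (7/13 - 1/48)*145 = (323/624)*145 = 46835/624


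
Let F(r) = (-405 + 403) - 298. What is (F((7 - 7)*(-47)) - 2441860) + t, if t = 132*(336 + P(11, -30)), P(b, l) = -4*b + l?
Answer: -2407576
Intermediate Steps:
P(b, l) = l - 4*b
t = 34584 (t = 132*(336 + (-30 - 4*11)) = 132*(336 + (-30 - 44)) = 132*(336 - 74) = 132*262 = 34584)
F(r) = -300 (F(r) = -2 - 298 = -300)
(F((7 - 7)*(-47)) - 2441860) + t = (-300 - 2441860) + 34584 = -2442160 + 34584 = -2407576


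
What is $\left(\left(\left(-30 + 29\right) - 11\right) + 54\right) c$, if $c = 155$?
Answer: $6510$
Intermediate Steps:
$\left(\left(\left(-30 + 29\right) - 11\right) + 54\right) c = \left(\left(\left(-30 + 29\right) - 11\right) + 54\right) 155 = \left(\left(-1 - 11\right) + 54\right) 155 = \left(-12 + 54\right) 155 = 42 \cdot 155 = 6510$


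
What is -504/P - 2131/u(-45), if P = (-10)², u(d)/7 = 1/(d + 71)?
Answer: -1386032/175 ≈ -7920.2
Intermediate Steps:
u(d) = 7/(71 + d) (u(d) = 7/(d + 71) = 7/(71 + d))
P = 100
-504/P - 2131/u(-45) = -504/100 - 2131/(7/(71 - 45)) = -504*1/100 - 2131/(7/26) = -126/25 - 2131/(7*(1/26)) = -126/25 - 2131/7/26 = -126/25 - 2131*26/7 = -126/25 - 55406/7 = -1386032/175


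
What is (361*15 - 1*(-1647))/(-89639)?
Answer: -642/8149 ≈ -0.078783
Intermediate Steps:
(361*15 - 1*(-1647))/(-89639) = (5415 + 1647)*(-1/89639) = 7062*(-1/89639) = -642/8149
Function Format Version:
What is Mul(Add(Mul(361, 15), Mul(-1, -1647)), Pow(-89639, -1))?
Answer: Rational(-642, 8149) ≈ -0.078783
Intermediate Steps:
Mul(Add(Mul(361, 15), Mul(-1, -1647)), Pow(-89639, -1)) = Mul(Add(5415, 1647), Rational(-1, 89639)) = Mul(7062, Rational(-1, 89639)) = Rational(-642, 8149)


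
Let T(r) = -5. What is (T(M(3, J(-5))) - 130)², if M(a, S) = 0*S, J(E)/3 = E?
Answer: 18225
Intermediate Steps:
J(E) = 3*E
M(a, S) = 0
(T(M(3, J(-5))) - 130)² = (-5 - 130)² = (-135)² = 18225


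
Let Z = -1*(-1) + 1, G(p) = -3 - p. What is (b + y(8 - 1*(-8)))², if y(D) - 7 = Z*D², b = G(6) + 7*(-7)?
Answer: 212521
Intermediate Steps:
b = -58 (b = (-3 - 1*6) + 7*(-7) = (-3 - 6) - 49 = -9 - 49 = -58)
Z = 2 (Z = 1 + 1 = 2)
y(D) = 7 + 2*D²
(b + y(8 - 1*(-8)))² = (-58 + (7 + 2*(8 - 1*(-8))²))² = (-58 + (7 + 2*(8 + 8)²))² = (-58 + (7 + 2*16²))² = (-58 + (7 + 2*256))² = (-58 + (7 + 512))² = (-58 + 519)² = 461² = 212521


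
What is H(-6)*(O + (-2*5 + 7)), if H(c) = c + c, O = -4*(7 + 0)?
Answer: 372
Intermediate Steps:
O = -28 (O = -4*7 = -28)
H(c) = 2*c
H(-6)*(O + (-2*5 + 7)) = (2*(-6))*(-28 + (-2*5 + 7)) = -12*(-28 + (-10 + 7)) = -12*(-28 - 3) = -12*(-31) = 372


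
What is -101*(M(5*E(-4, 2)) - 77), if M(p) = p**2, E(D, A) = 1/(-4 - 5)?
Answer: 627412/81 ≈ 7745.8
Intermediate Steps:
E(D, A) = -1/9 (E(D, A) = 1/(-9) = -1/9)
-101*(M(5*E(-4, 2)) - 77) = -101*((5*(-1/9))**2 - 77) = -101*((-5/9)**2 - 77) = -101*(25/81 - 77) = -101*(-6212/81) = 627412/81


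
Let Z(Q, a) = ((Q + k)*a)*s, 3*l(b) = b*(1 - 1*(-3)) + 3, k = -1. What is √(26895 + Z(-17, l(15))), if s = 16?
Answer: √20847 ≈ 144.38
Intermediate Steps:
l(b) = 1 + 4*b/3 (l(b) = (b*(1 - 1*(-3)) + 3)/3 = (b*(1 + 3) + 3)/3 = (b*4 + 3)/3 = (4*b + 3)/3 = (3 + 4*b)/3 = 1 + 4*b/3)
Z(Q, a) = 16*a*(-1 + Q) (Z(Q, a) = ((Q - 1)*a)*16 = ((-1 + Q)*a)*16 = (a*(-1 + Q))*16 = 16*a*(-1 + Q))
√(26895 + Z(-17, l(15))) = √(26895 + 16*(1 + (4/3)*15)*(-1 - 17)) = √(26895 + 16*(1 + 20)*(-18)) = √(26895 + 16*21*(-18)) = √(26895 - 6048) = √20847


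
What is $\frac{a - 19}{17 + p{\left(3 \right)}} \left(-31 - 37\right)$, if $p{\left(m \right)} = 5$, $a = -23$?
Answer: $\frac{1428}{11} \approx 129.82$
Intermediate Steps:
$\frac{a - 19}{17 + p{\left(3 \right)}} \left(-31 - 37\right) = \frac{-23 - 19}{17 + 5} \left(-31 - 37\right) = - \frac{42}{22} \left(-68\right) = \left(-42\right) \frac{1}{22} \left(-68\right) = \left(- \frac{21}{11}\right) \left(-68\right) = \frac{1428}{11}$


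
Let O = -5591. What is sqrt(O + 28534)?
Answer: sqrt(22943) ≈ 151.47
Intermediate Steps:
sqrt(O + 28534) = sqrt(-5591 + 28534) = sqrt(22943)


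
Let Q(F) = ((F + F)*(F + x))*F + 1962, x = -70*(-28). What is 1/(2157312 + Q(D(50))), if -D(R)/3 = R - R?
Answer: 1/2159274 ≈ 4.6312e-7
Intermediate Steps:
D(R) = 0 (D(R) = -3*(R - R) = -3*0 = 0)
x = 1960
Q(F) = 1962 + 2*F²*(1960 + F) (Q(F) = ((F + F)*(F + 1960))*F + 1962 = ((2*F)*(1960 + F))*F + 1962 = (2*F*(1960 + F))*F + 1962 = 2*F²*(1960 + F) + 1962 = 1962 + 2*F²*(1960 + F))
1/(2157312 + Q(D(50))) = 1/(2157312 + (1962 + 2*0³ + 3920*0²)) = 1/(2157312 + (1962 + 2*0 + 3920*0)) = 1/(2157312 + (1962 + 0 + 0)) = 1/(2157312 + 1962) = 1/2159274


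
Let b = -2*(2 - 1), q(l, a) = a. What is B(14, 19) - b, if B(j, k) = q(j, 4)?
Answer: 6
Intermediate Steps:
B(j, k) = 4
b = -2 (b = -2*1 = -2)
B(14, 19) - b = 4 - 1*(-2) = 4 + 2 = 6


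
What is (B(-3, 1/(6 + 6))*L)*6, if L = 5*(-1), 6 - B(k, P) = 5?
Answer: -30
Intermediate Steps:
B(k, P) = 1 (B(k, P) = 6 - 1*5 = 6 - 5 = 1)
L = -5
(B(-3, 1/(6 + 6))*L)*6 = (1*(-5))*6 = -5*6 = -30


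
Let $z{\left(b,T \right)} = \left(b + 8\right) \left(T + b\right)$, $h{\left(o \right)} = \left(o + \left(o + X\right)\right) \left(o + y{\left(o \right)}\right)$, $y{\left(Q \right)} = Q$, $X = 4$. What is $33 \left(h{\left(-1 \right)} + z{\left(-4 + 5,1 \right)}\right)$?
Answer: $462$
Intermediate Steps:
$h{\left(o \right)} = 2 o \left(4 + 2 o\right)$ ($h{\left(o \right)} = \left(o + \left(o + 4\right)\right) \left(o + o\right) = \left(o + \left(4 + o\right)\right) 2 o = \left(4 + 2 o\right) 2 o = 2 o \left(4 + 2 o\right)$)
$z{\left(b,T \right)} = \left(8 + b\right) \left(T + b\right)$
$33 \left(h{\left(-1 \right)} + z{\left(-4 + 5,1 \right)}\right) = 33 \left(4 \left(-1\right) \left(2 - 1\right) + \left(\left(-4 + 5\right)^{2} + 8 \cdot 1 + 8 \left(-4 + 5\right) + 1 \left(-4 + 5\right)\right)\right) = 33 \left(4 \left(-1\right) 1 + \left(1^{2} + 8 + 8 \cdot 1 + 1 \cdot 1\right)\right) = 33 \left(-4 + \left(1 + 8 + 8 + 1\right)\right) = 33 \left(-4 + 18\right) = 33 \cdot 14 = 462$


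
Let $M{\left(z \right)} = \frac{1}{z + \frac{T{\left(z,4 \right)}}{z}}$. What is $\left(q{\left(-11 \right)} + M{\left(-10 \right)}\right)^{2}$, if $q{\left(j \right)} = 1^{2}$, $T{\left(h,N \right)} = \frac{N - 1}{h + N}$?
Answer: $\frac{32041}{39601} \approx 0.8091$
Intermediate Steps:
$T{\left(h,N \right)} = \frac{-1 + N}{N + h}$
$q{\left(j \right)} = 1$
$M{\left(z \right)} = \frac{1}{z + \frac{3}{z \left(4 + z\right)}}$ ($M{\left(z \right)} = \frac{1}{z + \frac{\frac{1}{4 + z} \left(-1 + 4\right)}{z}} = \frac{1}{z + \frac{\frac{1}{4 + z} 3}{z}} = \frac{1}{z + \frac{3 \frac{1}{4 + z}}{z}} = \frac{1}{z + \frac{3}{z \left(4 + z\right)}}$)
$\left(q{\left(-11 \right)} + M{\left(-10 \right)}\right)^{2} = \left(1 - \frac{10 \left(4 - 10\right)}{3 + \left(-10\right)^{2} \left(4 - 10\right)}\right)^{2} = \left(1 - 10 \frac{1}{3 + 100 \left(-6\right)} \left(-6\right)\right)^{2} = \left(1 - 10 \frac{1}{3 - 600} \left(-6\right)\right)^{2} = \left(1 - 10 \frac{1}{-597} \left(-6\right)\right)^{2} = \left(1 - \left(- \frac{10}{597}\right) \left(-6\right)\right)^{2} = \left(1 - \frac{20}{199}\right)^{2} = \left(\frac{179}{199}\right)^{2} = \frac{32041}{39601}$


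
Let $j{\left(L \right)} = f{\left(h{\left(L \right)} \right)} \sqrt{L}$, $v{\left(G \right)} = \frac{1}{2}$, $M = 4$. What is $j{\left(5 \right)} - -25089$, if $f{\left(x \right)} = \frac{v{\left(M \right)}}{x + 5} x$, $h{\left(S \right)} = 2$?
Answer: $25089 + \frac{\sqrt{5}}{7} \approx 25089.0$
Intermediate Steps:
$v{\left(G \right)} = \frac{1}{2}$
$f{\left(x \right)} = \frac{x}{2 \left(5 + x\right)}$ ($f{\left(x \right)} = \frac{1}{x + 5} \cdot \frac{1}{2} x = \frac{1}{5 + x} \frac{1}{2} x = \frac{1}{2 \left(5 + x\right)} x = \frac{x}{2 \left(5 + x\right)}$)
$j{\left(L \right)} = \frac{\sqrt{L}}{7}$ ($j{\left(L \right)} = \frac{1}{2} \cdot 2 \frac{1}{5 + 2} \sqrt{L} = \frac{1}{2} \cdot 2 \cdot \frac{1}{7} \sqrt{L} = \frac{\sqrt{L}}{7}$)
$j{\left(5 \right)} - -25089 = \frac{\sqrt{5}}{7} - -25089 = \frac{\sqrt{5}}{7} + 25089 = 25089 + \frac{\sqrt{5}}{7}$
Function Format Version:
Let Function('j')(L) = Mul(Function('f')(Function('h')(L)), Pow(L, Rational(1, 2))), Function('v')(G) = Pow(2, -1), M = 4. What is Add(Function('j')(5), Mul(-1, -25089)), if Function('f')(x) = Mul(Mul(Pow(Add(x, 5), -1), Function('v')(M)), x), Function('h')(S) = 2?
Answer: Add(25089, Mul(Rational(1, 7), Pow(5, Rational(1, 2)))) ≈ 25089.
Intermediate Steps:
Function('v')(G) = Rational(1, 2)
Function('f')(x) = Mul(Rational(1, 2), x, Pow(Add(5, x), -1)) (Function('f')(x) = Mul(Mul(Pow(Add(x, 5), -1), Rational(1, 2)), x) = Mul(Mul(Pow(Add(5, x), -1), Rational(1, 2)), x) = Mul(Mul(Rational(1, 2), Pow(Add(5, x), -1)), x) = Mul(Rational(1, 2), x, Pow(Add(5, x), -1)))
Function('j')(L) = Mul(Rational(1, 7), Pow(L, Rational(1, 2))) (Function('j')(L) = Mul(Mul(Rational(1, 2), 2, Pow(Add(5, 2), -1)), Pow(L, Rational(1, 2))) = Mul(Mul(Rational(1, 2), 2, Pow(7, -1)), Pow(L, Rational(1, 2))) = Mul(Mul(Rational(1, 2), 2, Rational(1, 7)), Pow(L, Rational(1, 2))) = Mul(Rational(1, 7), Pow(L, Rational(1, 2))))
Add(Function('j')(5), Mul(-1, -25089)) = Add(Mul(Rational(1, 7), Pow(5, Rational(1, 2))), Mul(-1, -25089)) = Add(Mul(Rational(1, 7), Pow(5, Rational(1, 2))), 25089) = Add(25089, Mul(Rational(1, 7), Pow(5, Rational(1, 2))))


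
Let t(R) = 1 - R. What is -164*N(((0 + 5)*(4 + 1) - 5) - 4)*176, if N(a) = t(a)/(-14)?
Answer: -216480/7 ≈ -30926.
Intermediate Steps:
N(a) = -1/14 + a/14 (N(a) = (1 - a)/(-14) = (1 - a)*(-1/14) = -1/14 + a/14)
-164*N(((0 + 5)*(4 + 1) - 5) - 4)*176 = -164*(-1/14 + (((0 + 5)*(4 + 1) - 5) - 4)/14)*176 = -164*(-1/14 + ((5*5 - 5) - 4)/14)*176 = -164*(-1/14 + ((25 - 5) - 4)/14)*176 = -164*(-1/14 + (20 - 4)/14)*176 = -164*(-1/14 + (1/14)*16)*176 = -164*(-1/14 + 8/7)*176 = -164*15/14*176 = -1230/7*176 = -216480/7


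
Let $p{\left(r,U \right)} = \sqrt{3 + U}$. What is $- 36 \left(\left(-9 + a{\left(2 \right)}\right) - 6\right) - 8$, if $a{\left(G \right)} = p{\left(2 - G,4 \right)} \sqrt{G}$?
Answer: $532 - 36 \sqrt{14} \approx 397.3$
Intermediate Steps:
$a{\left(G \right)} = \sqrt{7} \sqrt{G}$ ($a{\left(G \right)} = \sqrt{3 + 4} \sqrt{G} = \sqrt{7} \sqrt{G}$)
$- 36 \left(\left(-9 + a{\left(2 \right)}\right) - 6\right) - 8 = - 36 \left(\left(-9 + \sqrt{7} \sqrt{2}\right) - 6\right) - 8 = - 36 \left(\left(-9 + \sqrt{14}\right) - 6\right) - 8 = - 36 \left(-15 + \sqrt{14}\right) - 8 = \left(540 - 36 \sqrt{14}\right) - 8 = 532 - 36 \sqrt{14}$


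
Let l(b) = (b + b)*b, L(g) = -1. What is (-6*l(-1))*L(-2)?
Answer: 12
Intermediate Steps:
l(b) = 2*b² (l(b) = (2*b)*b = 2*b²)
(-6*l(-1))*L(-2) = -12*(-1)²*(-1) = -12*(-1) = 12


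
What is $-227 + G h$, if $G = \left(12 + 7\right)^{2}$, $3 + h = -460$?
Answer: $-167370$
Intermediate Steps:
$h = -463$ ($h = -3 - 460 = -463$)
$G = 361$ ($G = 19^{2} = 361$)
$-227 + G h = -227 + 361 \left(-463\right) = -227 - 167143 = -167370$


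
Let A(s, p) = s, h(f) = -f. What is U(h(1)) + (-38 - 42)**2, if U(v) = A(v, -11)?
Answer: 6399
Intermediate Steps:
U(v) = v
U(h(1)) + (-38 - 42)**2 = -1*1 + (-38 - 42)**2 = -1 + (-80)**2 = -1 + 6400 = 6399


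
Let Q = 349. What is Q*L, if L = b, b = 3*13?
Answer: 13611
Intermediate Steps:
b = 39
L = 39
Q*L = 349*39 = 13611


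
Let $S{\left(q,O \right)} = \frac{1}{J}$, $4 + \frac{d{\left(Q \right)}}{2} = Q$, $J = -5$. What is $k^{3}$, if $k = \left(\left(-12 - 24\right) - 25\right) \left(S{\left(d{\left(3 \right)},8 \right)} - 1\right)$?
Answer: $\frac{49027896}{125} \approx 3.9222 \cdot 10^{5}$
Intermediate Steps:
$d{\left(Q \right)} = -8 + 2 Q$
$S{\left(q,O \right)} = - \frac{1}{5}$ ($S{\left(q,O \right)} = \frac{1}{-5} = - \frac{1}{5}$)
$k = \frac{366}{5}$ ($k = \left(\left(-12 - 24\right) - 25\right) \left(- \frac{1}{5} - 1\right) = \left(\left(-12 - 24\right) - 25\right) \left(- \frac{6}{5}\right) = \left(-36 - 25\right) \left(- \frac{6}{5}\right) = \left(-61\right) \left(- \frac{6}{5}\right) = \frac{366}{5} \approx 73.2$)
$k^{3} = \left(\frac{366}{5}\right)^{3} = \frac{49027896}{125}$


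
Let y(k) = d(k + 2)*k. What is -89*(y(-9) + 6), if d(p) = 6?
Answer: 4272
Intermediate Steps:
y(k) = 6*k
-89*(y(-9) + 6) = -89*(6*(-9) + 6) = -89*(-54 + 6) = -89*(-48) = 4272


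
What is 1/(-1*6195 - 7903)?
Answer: -1/14098 ≈ -7.0932e-5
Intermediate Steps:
1/(-1*6195 - 7903) = 1/(-6195 - 7903) = 1/(-14098) = -1/14098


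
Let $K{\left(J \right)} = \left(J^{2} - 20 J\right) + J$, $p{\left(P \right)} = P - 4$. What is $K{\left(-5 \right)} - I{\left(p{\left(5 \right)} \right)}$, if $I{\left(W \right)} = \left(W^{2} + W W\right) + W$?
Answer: $117$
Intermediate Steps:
$p{\left(P \right)} = -4 + P$ ($p{\left(P \right)} = P - 4 = -4 + P$)
$K{\left(J \right)} = J^{2} - 19 J$
$I{\left(W \right)} = W + 2 W^{2}$ ($I{\left(W \right)} = \left(W^{2} + W^{2}\right) + W = 2 W^{2} + W = W + 2 W^{2}$)
$K{\left(-5 \right)} - I{\left(p{\left(5 \right)} \right)} = - 5 \left(-19 - 5\right) - \left(-4 + 5\right) \left(1 + 2 \left(-4 + 5\right)\right) = \left(-5\right) \left(-24\right) - 1 \left(1 + 2 \cdot 1\right) = 120 - 1 \left(1 + 2\right) = 120 - 1 \cdot 3 = 120 - 3 = 117$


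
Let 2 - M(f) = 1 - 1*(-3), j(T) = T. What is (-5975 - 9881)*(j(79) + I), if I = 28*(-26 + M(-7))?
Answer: 11178480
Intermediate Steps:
M(f) = -2 (M(f) = 2 - (1 - 1*(-3)) = 2 - (1 + 3) = 2 - 1*4 = 2 - 4 = -2)
I = -784 (I = 28*(-26 - 2) = 28*(-28) = -784)
(-5975 - 9881)*(j(79) + I) = (-5975 - 9881)*(79 - 784) = -15856*(-705) = 11178480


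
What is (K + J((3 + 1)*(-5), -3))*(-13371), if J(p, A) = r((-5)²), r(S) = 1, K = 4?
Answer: -66855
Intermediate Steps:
J(p, A) = 1
(K + J((3 + 1)*(-5), -3))*(-13371) = (4 + 1)*(-13371) = 5*(-13371) = -66855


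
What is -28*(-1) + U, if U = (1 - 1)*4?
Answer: 28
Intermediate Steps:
U = 0 (U = 0*4 = 0)
-28*(-1) + U = -28*(-1) + 0 = 28 + 0 = 28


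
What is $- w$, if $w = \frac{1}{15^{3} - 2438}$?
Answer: $- \frac{1}{937} \approx -0.0010672$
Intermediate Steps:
$w = \frac{1}{937}$ ($w = \frac{1}{3375 - 2438} = \frac{1}{937} \approx 0.0010672$)
$- w = \left(-1\right) \frac{1}{937} = - \frac{1}{937}$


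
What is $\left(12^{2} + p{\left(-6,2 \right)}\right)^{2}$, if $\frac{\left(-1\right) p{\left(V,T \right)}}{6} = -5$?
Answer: $30276$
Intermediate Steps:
$p{\left(V,T \right)} = 30$ ($p{\left(V,T \right)} = \left(-6\right) \left(-5\right) = 30$)
$\left(12^{2} + p{\left(-6,2 \right)}\right)^{2} = \left(12^{2} + 30\right)^{2} = \left(144 + 30\right)^{2} = 174^{2} = 30276$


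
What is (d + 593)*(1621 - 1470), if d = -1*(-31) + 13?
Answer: 96187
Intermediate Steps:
d = 44 (d = 31 + 13 = 44)
(d + 593)*(1621 - 1470) = (44 + 593)*(1621 - 1470) = 637*151 = 96187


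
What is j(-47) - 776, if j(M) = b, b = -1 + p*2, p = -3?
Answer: -783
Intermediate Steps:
b = -7 (b = -1 - 3*2 = -1 - 6 = -7)
j(M) = -7
j(-47) - 776 = -7 - 776 = -783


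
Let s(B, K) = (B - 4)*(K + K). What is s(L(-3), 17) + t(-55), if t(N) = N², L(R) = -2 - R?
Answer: 2923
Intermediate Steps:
s(B, K) = 2*K*(-4 + B) (s(B, K) = (-4 + B)*(2*K) = 2*K*(-4 + B))
s(L(-3), 17) + t(-55) = 2*17*(-4 + (-2 - 1*(-3))) + (-55)² = 2*17*(-4 + (-2 + 3)) + 3025 = 2*17*(-4 + 1) + 3025 = 2*17*(-3) + 3025 = -102 + 3025 = 2923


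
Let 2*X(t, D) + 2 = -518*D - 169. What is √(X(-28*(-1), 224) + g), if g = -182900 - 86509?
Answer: I*√1310042/2 ≈ 572.29*I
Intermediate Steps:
g = -269409
X(t, D) = -171/2 - 259*D (X(t, D) = -1 + (-518*D - 169)/2 = -1 + (-169 - 518*D)/2 = -1 + (-169/2 - 259*D) = -171/2 - 259*D)
√(X(-28*(-1), 224) + g) = √((-171/2 - 259*224) - 269409) = √((-171/2 - 58016) - 269409) = √(-116203/2 - 269409) = √(-655021/2) = I*√1310042/2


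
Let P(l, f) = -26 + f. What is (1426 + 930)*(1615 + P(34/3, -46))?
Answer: 3635308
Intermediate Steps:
(1426 + 930)*(1615 + P(34/3, -46)) = (1426 + 930)*(1615 + (-26 - 46)) = 2356*(1615 - 72) = 2356*1543 = 3635308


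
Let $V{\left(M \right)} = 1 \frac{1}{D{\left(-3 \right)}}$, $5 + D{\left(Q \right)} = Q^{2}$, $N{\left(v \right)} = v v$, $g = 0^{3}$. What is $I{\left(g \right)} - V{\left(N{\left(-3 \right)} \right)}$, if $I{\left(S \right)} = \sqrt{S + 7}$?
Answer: $- \frac{1}{4} + \sqrt{7} \approx 2.3958$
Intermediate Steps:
$g = 0$
$N{\left(v \right)} = v^{2}$
$I{\left(S \right)} = \sqrt{7 + S}$
$D{\left(Q \right)} = -5 + Q^{2}$
$V{\left(M \right)} = \frac{1}{4}$ ($V{\left(M \right)} = 1 \frac{1}{-5 + \left(-3\right)^{2}} = 1 \frac{1}{-5 + 9} = 1 \cdot \frac{1}{4} = \frac{1}{4}$)
$I{\left(g \right)} - V{\left(N{\left(-3 \right)} \right)} = \sqrt{7 + 0} - \frac{1}{4} = \sqrt{7} - \frac{1}{4} = - \frac{1}{4} + \sqrt{7}$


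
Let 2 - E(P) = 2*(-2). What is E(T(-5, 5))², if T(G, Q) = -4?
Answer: 36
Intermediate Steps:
E(P) = 6 (E(P) = 2 - 2*(-2) = 2 - 1*(-4) = 2 + 4 = 6)
E(T(-5, 5))² = 6² = 36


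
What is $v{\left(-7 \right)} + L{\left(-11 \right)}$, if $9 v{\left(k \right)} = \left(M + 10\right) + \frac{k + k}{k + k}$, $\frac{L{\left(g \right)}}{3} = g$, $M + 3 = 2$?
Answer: $- \frac{287}{9} \approx -31.889$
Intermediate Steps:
$M = -1$ ($M = -3 + 2 = -1$)
$L{\left(g \right)} = 3 g$
$v{\left(k \right)} = \frac{10}{9}$ ($v{\left(k \right)} = \frac{\left(-1 + 10\right) + \frac{k + k}{k + k}}{9} = \frac{9 + \frac{2 k}{2 k}}{9} = \frac{9 + 2 k \frac{1}{2 k}}{9} = \frac{9 + 1}{9} = \frac{1}{9} \cdot 10 = \frac{10}{9}$)
$v{\left(-7 \right)} + L{\left(-11 \right)} = \frac{10}{9} + 3 \left(-11\right) = \frac{10}{9} - 33 = - \frac{287}{9}$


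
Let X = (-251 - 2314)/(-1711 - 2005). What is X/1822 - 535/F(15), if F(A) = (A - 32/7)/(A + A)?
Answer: -760671329955/494250296 ≈ -1539.0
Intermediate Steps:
F(A) = (-32/7 + A)/(2*A) (F(A) = (A - 32*⅐)/((2*A)) = (A - 32/7)*(1/(2*A)) = (-32/7 + A)*(1/(2*A)) = (-32/7 + A)/(2*A))
X = 2565/3716 (X = -2565/(-3716) = -2565*(-1/3716) = 2565/3716 ≈ 0.69026)
X/1822 - 535/F(15) = (2565/3716)/1822 - 535*210/(-32 + 7*15) = (2565/3716)*(1/1822) - 535*210/(-32 + 105) = 2565/6770552 - 535/((1/14)*(1/15)*73) = 2565/6770552 - 535/73/210 = 2565/6770552 - 535*210/73 = 2565/6770552 - 112350/73 = -760671329955/494250296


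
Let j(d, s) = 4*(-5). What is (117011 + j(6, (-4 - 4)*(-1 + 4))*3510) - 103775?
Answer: -56964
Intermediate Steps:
j(d, s) = -20
(117011 + j(6, (-4 - 4)*(-1 + 4))*3510) - 103775 = (117011 - 20*3510) - 103775 = (117011 - 70200) - 103775 = 46811 - 103775 = -56964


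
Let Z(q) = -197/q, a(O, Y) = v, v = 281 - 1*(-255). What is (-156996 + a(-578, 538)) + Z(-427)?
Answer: -66808223/427 ≈ -1.5646e+5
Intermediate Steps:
v = 536 (v = 281 + 255 = 536)
a(O, Y) = 536
(-156996 + a(-578, 538)) + Z(-427) = (-156996 + 536) - 197/(-427) = -156460 - 197*(-1/427) = -156460 + 197/427 = -66808223/427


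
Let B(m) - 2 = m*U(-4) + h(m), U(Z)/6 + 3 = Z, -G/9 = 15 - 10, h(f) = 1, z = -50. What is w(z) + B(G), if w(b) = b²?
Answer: 4393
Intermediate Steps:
G = -45 (G = -9*(15 - 10) = -9*5 = -45)
U(Z) = -18 + 6*Z
B(m) = 3 - 42*m (B(m) = 2 + (m*(-18 + 6*(-4)) + 1) = 2 + (m*(-18 - 24) + 1) = 2 + (m*(-42) + 1) = 2 + (-42*m + 1) = 2 + (1 - 42*m) = 3 - 42*m)
w(z) + B(G) = (-50)² + (3 - 42*(-45)) = 2500 + (3 + 1890) = 2500 + 1893 = 4393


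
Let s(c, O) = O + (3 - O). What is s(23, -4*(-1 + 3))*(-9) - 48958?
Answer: -48985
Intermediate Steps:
s(c, O) = 3
s(23, -4*(-1 + 3))*(-9) - 48958 = 3*(-9) - 48958 = -27 - 48958 = -48985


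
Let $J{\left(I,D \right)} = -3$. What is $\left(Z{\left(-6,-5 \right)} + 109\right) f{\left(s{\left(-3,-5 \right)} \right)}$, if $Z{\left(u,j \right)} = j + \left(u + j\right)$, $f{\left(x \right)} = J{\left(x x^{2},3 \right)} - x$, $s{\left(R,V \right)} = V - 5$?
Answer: $651$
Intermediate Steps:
$s{\left(R,V \right)} = -5 + V$
$f{\left(x \right)} = -3 - x$
$Z{\left(u,j \right)} = u + 2 j$ ($Z{\left(u,j \right)} = j + \left(j + u\right) = u + 2 j$)
$\left(Z{\left(-6,-5 \right)} + 109\right) f{\left(s{\left(-3,-5 \right)} \right)} = \left(\left(-6 + 2 \left(-5\right)\right) + 109\right) \left(-3 - \left(-5 - 5\right)\right) = \left(\left(-6 - 10\right) + 109\right) \left(-3 - -10\right) = \left(-16 + 109\right) \left(-3 + 10\right) = 93 \cdot 7 = 651$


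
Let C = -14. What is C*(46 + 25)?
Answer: -994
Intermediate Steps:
C*(46 + 25) = -14*(46 + 25) = -14*71 = -994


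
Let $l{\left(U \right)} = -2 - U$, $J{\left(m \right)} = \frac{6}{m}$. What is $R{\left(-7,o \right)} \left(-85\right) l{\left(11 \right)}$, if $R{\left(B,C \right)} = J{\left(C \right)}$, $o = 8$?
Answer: $\frac{3315}{4} \approx 828.75$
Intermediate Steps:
$R{\left(B,C \right)} = \frac{6}{C}$
$R{\left(-7,o \right)} \left(-85\right) l{\left(11 \right)} = \frac{6}{8} \left(-85\right) \left(-2 - 11\right) = 6 \cdot \frac{1}{8} \left(-85\right) \left(-2 - 11\right) = \frac{3}{4} \left(-85\right) \left(-13\right) = \left(- \frac{255}{4}\right) \left(-13\right) = \frac{3315}{4}$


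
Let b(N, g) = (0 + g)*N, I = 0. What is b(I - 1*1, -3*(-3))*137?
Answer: -1233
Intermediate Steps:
b(N, g) = N*g (b(N, g) = g*N = N*g)
b(I - 1*1, -3*(-3))*137 = ((0 - 1*1)*(-3*(-3)))*137 = ((0 - 1)*9)*137 = -1*9*137 = -9*137 = -1233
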